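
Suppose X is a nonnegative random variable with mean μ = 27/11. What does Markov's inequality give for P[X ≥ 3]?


μ = E[X] = 27/11, a = 3.
Markov: P[X ≥ 3] ≤ μ/a = (27/11)/3 = 9/11.
Numerically: ≈ 0.8182.
(Since a = 3 > μ = 2.4545, the bound 9/11 is < 1 and informative.)

P[X ≥ 3] ≤ 9/11 ≈ 0.8182.


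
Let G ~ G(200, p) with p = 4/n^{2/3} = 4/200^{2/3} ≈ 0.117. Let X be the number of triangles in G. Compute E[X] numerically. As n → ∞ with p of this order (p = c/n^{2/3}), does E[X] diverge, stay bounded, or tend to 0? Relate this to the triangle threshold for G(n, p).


Number of potential triangles: C(200, 3) = 1313400.
Each occurs with probability p³ ≈ (0.117)³ ≈ 1.60000e-03.
By linearity: E[X] = C(200, 3)·p³ ≈ 1313400 · 1.60000e-03 ≈ 2101.440.
Since α = 2/3 < 1, p = c/n^{2/3} ≫ 1/n is above the triangle threshold p ~ 1/n. Asymptotically E[X] ~ (c³/6)·n^{3(1−α)} = (4³/6)·n^{1} → ∞; triangles are abundant w.h.p.

E[X] ≈ 2101.440; in regime p = Θ(1/n^{2/3}) E[X] diverges (above the triangle threshold p ~ 1/n).


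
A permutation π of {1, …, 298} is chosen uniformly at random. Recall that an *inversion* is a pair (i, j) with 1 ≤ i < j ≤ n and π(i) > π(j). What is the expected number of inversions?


Write X = Σ X_I over the C(298, 2) = 44253 pairs i < j, with X_I the indicator of one inversion.
There are 44253 indicators.
For each fixed pair i < j, the values π(i) and π(j) are two distinct elements of {1, …, 298} in uniformly random order; by symmetry P[π(i) > π(j)] = 1/2.
By linearity: E[X] = 44253 · (1/2) = C(298, 2) · (1/2) = 44253/2 = 44253/2 ≈ 22126.5000.

E[X] = 44253/2 = 22126.5000.


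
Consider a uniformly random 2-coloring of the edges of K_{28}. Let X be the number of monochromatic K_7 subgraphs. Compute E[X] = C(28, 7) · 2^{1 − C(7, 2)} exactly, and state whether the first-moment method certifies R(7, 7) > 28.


E[X] = C(28, 7) · 2^{1 − 21} = 1184040 · 2^{−20} = 1184040/1048576.
As a reduced fraction: E[X] = 148005/131072 ≈ 1.1291885.
Is E[X] < 1? NO.
Since E[X] ≥ 1, the first-moment bound is inconclusive at n = 28; it does NOT by itself certify R(7, 7) > 28.

E[X] = 148005/131072 ≈ 1.1291885; E[X] ≥ 1; first-moment method inconclusive here.


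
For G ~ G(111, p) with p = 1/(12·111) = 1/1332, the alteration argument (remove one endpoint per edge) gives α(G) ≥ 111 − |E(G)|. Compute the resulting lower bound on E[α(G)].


E[|E(G)|] = C(111, 2)·p = 6105 · (1/1332) = 55/12.
E[α(G)] ≥ n − E[|E(G)|] = 111 − 55/12 = 1277/12.
Numerically: ≈ 106.417.
(This is only a lower bound; the true E[α(G)] may be larger.)

E[α(G)] ≥ 1277/12 ≈ 106.417.


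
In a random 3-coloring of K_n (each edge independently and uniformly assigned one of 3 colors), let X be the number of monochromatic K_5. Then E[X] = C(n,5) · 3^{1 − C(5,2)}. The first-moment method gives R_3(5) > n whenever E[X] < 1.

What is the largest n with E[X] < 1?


We need C(n, 5) · 3^{1 − 10} < 1, i.e. C(n, 5) < 3^{10 − 1} = 19683.
Check values of n near the boundary:
  n = 16: C(16, 5) = 4368; 4368 < 19683? YES
  n = 17: C(17, 5) = 6188; 6188 < 19683? YES
  n = 18: C(18, 5) = 8568; 8568 < 19683? YES
  n = 19: C(19, 5) = 11628; 11628 < 19683? YES
  n = 20: C(20, 5) = 15504; 15504 < 19683? YES
  n = 21: C(21, 5) = 20349; 20349 < 19683? NO
  n = 22: C(22, 5) = 26334; 26334 < 19683? NO
The largest n with C(n, 5) < 19683 is n = 20 (where E[X] = 5168/6561 ≈ 0.7877). Hence R_3(5) > 20, i.e. R_3(5) ≥ 21.

Largest n = 20; hence R_3(5) > 20.


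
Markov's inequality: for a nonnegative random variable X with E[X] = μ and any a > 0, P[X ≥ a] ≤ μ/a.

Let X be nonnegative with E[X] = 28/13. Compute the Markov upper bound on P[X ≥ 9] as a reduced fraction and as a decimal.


μ = E[X] = 28/13, a = 9.
Markov: P[X ≥ 9] ≤ μ/a = (28/13)/9 = 28/117.
Numerically: ≈ 0.2393.
(Since a = 9 > μ = 2.1538, the bound 28/117 is < 1 and informative.)

P[X ≥ 9] ≤ 28/117 ≈ 0.2393.


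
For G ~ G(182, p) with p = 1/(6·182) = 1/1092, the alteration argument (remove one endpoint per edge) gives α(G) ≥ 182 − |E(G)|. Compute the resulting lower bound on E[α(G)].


E[|E(G)|] = C(182, 2)·p = 16471 · (1/1092) = 181/12.
E[α(G)] ≥ n − E[|E(G)|] = 182 − 181/12 = 2003/12.
Numerically: ≈ 166.91667.
(This is only a lower bound; the true E[α(G)] may be larger.)

E[α(G)] ≥ 2003/12 ≈ 166.91667.


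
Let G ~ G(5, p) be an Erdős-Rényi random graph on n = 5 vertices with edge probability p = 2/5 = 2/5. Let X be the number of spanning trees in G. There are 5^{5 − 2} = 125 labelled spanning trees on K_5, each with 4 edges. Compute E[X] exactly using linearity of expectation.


K_5 has 5^{5 − 2} = 125 labelled spanning trees.
For each such spanning tree H, let X_H = 1 if all 4 edges of H are present in G. Then P[X_H = 1] = p^{4} = (2/5)^{4} = 16/625.
Summing the indicators: E[X] = Σ_H E[X_H] = 125 · p^{4} = 125 · 16/625 = 16/5.
Numerically: E[X] ≈ 3.2.

E[X] = 125 · (2/5)^{4} = 16/5 ≈ 3.2.


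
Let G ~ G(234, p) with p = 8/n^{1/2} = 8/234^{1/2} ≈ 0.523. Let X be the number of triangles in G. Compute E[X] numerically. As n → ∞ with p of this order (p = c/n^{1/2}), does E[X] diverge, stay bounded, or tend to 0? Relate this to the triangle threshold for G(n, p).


Number of potential triangles: C(234, 3) = 2108184.
Each occurs with probability p³ ≈ (0.523)³ ≈ 1.430363e-01.
By linearity: E[X] = C(234, 3)·p³ ≈ 2108184 · 1.430363e-01 ≈ 301546.7748.
Since α = 1/2 < 1, p = c/n^{1/2} ≫ 1/n is above the triangle threshold p ~ 1/n. Asymptotically E[X] ~ (c³/6)·n^{3(1−α)} = (8³/6)·n^{1.5} → ∞; triangles are abundant w.h.p.

E[X] ≈ 301546.7748; in regime p = Θ(1/n^{1/2}) E[X] diverges (above the triangle threshold p ~ 1/n).


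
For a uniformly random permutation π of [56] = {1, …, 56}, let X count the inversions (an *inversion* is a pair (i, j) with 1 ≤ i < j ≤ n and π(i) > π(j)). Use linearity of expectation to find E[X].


Write X = Σ X_I over the C(56, 2) = 1540 pairs i < j, with X_I the indicator of one inversion.
There are 1540 indicators.
For each fixed pair i < j, the values π(i) and π(j) are two distinct elements of {1, …, 56} in uniformly random order; by symmetry P[π(i) > π(j)] = 1/2.
By linearity: E[X] = 1540 · (1/2) = C(56, 2) · (1/2) = 1540/2 = 770 ≈ 770.000.

E[X] = 770 = 770.000.


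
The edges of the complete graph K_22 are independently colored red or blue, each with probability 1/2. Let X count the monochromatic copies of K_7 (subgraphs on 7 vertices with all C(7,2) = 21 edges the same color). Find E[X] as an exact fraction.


Let X = Σ_S X_S over the C(22, 7) = 170544 subsets S of size 7, where X_S = 1 if the K_7 on S is monochromatic.
For a fixed S, the K_7 on S has C(7, 2) = 21 edges. P[all 21 edges red] = (1/2)^21, and likewise for blue, so P[monochromatic] = 2·(1/2)^21 = 2^{1 − 21} = 1/1048576.
By linearity of expectation: E[X] = C(22, 7) · 2^{1 − 21} = 170544 · 1/1048576 = 10659/65536.
Numerically: E[X] ≈ 0.162643.

E[X] = C(22,7)·2^(1−C(7,2)) = 10659/65536 ≈ 0.162643.


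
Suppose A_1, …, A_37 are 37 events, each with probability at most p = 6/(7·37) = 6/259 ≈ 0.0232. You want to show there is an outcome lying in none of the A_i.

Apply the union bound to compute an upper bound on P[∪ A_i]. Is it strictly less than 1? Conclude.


Union bound: P[∪_{i=1}^{37} A_i] ≤ Σ_i P[A_i] ≤ 37·p = 37·(6/259) = 6/7.
Numerically: 6/7 ≈ 0.8571.
Is 6/7 < 1? YES.
Since P[∪ A_i] ≤ 6/7 < 1, the complement has P[∩ A_i^c] ≥ 1 − 6/7 = 1/7 > 0, so some outcome avoids every A_i.

37·p = 6/7 ≈ 0.8571; existence CERTIFIED by the union bound.


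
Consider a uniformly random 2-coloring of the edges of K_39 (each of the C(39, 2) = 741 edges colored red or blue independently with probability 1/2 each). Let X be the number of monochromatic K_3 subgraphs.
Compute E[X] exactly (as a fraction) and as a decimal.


Let X = Σ_S X_S over the C(39, 3) = 9139 subsets S of size 3, where X_S = 1 if the K_3 on S is monochromatic.
For a fixed S, the K_3 on S has C(3, 2) = 3 edges. P[all 3 edges red] = (1/2)^3, and likewise for blue, so P[monochromatic] = 2·(1/2)^3 = 2^{1 − 3} = 1/4.
Summing: E[X] = C(39, 3) · 2^{1 − 3} = 9139 · 1/4 = 9139/4.
Numerically: E[X] ≈ 2284.750000.

E[X] = C(39,3)·2^(1−C(3,2)) = 9139/4 ≈ 2284.750000.


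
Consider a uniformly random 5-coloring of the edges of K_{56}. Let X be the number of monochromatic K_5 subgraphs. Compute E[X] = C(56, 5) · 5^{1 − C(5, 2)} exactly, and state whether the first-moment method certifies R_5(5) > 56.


E[X] = C(56, 5) · 5^{1 − 10} = 3819816 · 5^{−9} = 3819816/1953125.
As a reduced fraction: E[X] = 3819816/1953125 ≈ 1.956.
Is E[X] < 1? NO.
Since E[X] ≥ 1, the first-moment bound is inconclusive at n = 56; it does NOT by itself certify R_5(5) > 56.

E[X] = 3819816/1953125 ≈ 1.956; E[X] ≥ 1; first-moment method inconclusive here.


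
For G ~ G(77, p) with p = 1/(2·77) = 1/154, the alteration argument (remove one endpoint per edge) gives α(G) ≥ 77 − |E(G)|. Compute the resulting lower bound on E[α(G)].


E[|E(G)|] = C(77, 2)·p = 2926 · (1/154) = 19.
E[α(G)] ≥ n − E[|E(G)|] = 77 − 19 = 58.
Numerically: ≈ 58.00000.
(This is only a lower bound; the true E[α(G)] may be larger.)

E[α(G)] ≥ 58 ≈ 58.00000.


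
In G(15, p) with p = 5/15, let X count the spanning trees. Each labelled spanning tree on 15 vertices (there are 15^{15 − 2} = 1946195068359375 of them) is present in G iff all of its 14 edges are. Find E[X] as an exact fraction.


K_15 has 15^{15 − 2} = 1946195068359375 labelled spanning trees.
For each such spanning tree H, let X_H = 1 if all 14 edges of H are present in G. Then P[X_H = 1] = p^{14} = (1/3)^{14} = 1/4782969.
Summing the indicators: E[X] = Σ_H E[X_H] = 1946195068359375 · p^{14} = 1946195068359375 · 1/4782969 = 1220703125/3.
Numerically: E[X] ≈ 4.07e+08.

E[X] = 1946195068359375 · (1/3)^{14} = 1220703125/3 ≈ 4.07e+08.


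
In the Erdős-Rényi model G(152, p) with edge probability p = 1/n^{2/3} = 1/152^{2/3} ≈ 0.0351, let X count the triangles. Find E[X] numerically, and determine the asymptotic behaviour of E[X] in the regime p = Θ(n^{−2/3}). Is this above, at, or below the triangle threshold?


Number of potential triangles: C(152, 3) = 573800.
Each occurs with probability p³ ≈ (0.0351)³ ≈ 4.32825e-05.
By linearity: E[X] = C(152, 3)·p³ ≈ 573800 · 4.32825e-05 ≈ 24.836.
Since α = 2/3 < 1, p = c/n^{2/3} ≫ 1/n is above the triangle threshold p ~ 1/n. Asymptotically E[X] ~ (c³/6)·n^{3(1−α)} = (1³/6)·n^{1} → ∞; triangles are abundant w.h.p.

E[X] ≈ 24.836; in regime p = Θ(1/n^{2/3}) E[X] diverges (above the triangle threshold p ~ 1/n).


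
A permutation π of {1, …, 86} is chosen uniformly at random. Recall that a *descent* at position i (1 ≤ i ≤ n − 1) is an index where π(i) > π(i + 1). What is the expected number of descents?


Write X = Σ X_I over i = 1, …, 85, with X_I the indicator of one descent.
There are 85 indicators.
For each fixed i, the pair (π(i), π(i+1)) is a uniformly random ordered pair of distinct values from {1, …, 86}; by symmetry P[π(i) > π(i+1)] = 1/2.
By linearity: E[X] = 85 · (1/2) = (86 − 1) · (1/2) = 85/2 ≈ 42.500.

E[X] = 85/2 = 42.500.


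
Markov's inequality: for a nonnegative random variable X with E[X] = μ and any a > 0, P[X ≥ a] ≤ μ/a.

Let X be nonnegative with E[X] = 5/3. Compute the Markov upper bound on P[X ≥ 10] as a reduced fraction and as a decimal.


μ = E[X] = 5/3, a = 10.
Markov: P[X ≥ 10] ≤ μ/a = (5/3)/10 = 1/6.
Numerically: ≈ 0.1667.
(Since a = 10 > μ = 1.6667, the bound 1/6 is < 1 and informative.)

P[X ≥ 10] ≤ 1/6 ≈ 0.1667.


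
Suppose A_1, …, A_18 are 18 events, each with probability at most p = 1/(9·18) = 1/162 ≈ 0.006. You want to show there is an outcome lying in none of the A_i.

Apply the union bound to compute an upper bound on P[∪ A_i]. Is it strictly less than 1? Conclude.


Union bound: P[∪_{i=1}^{18} A_i] ≤ Σ_i P[A_i] ≤ 18·p = 18·(1/162) = 1/9.
Numerically: 1/9 ≈ 0.111.
Is 1/9 < 1? YES.
Since P[∪ A_i] ≤ 1/9 < 1, the complement has P[∩ A_i^c] ≥ 1 − 1/9 = 8/9 > 0, so some outcome avoids every A_i.

18·p = 1/9 ≈ 0.111; existence CERTIFIED by the union bound.


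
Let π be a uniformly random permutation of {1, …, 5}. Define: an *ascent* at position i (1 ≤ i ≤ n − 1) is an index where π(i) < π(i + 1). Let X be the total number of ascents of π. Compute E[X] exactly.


Write X = Σ X_I over i = 1, …, 4, with X_I the indicator of one ascent.
There are 4 indicators.
For each fixed i, the pair (π(i), π(i+1)) is a uniformly random ordered pair of distinct values from {1, …, 5}; by symmetry P[π(i) < π(i+1)] = 1/2.
By linearity: E[X] = 4 · (1/2) = (5 − 1) · (1/2) = 2 ≈ 2.00000.

E[X] = 2 = 2.00000.


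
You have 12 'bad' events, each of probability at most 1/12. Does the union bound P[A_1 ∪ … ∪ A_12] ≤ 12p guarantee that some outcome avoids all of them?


Union bound: P[∪_{i=1}^{12} A_i] ≤ Σ_i P[A_i] ≤ 12·p = 12·(1/12) = 1.
Numerically: 1 ≈ 1.0000.
Is 1 < 1? NO.
Since the bound 1 is ≥ 1, the union bound is uninformative here; it does NOT by itself certify existence.

12·p = 1 ≈ 1.0000; existence NOT certified by the union bound.


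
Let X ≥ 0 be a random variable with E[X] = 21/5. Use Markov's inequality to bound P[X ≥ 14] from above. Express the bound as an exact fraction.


μ = E[X] = 21/5, a = 14.
Markov: P[X ≥ 14] ≤ μ/a = (21/5)/14 = 3/10.
Numerically: ≈ 0.3000.
(Since a = 14 > μ = 4.2000, the bound 3/10 is < 1 and informative.)

P[X ≥ 14] ≤ 3/10 ≈ 0.3000.


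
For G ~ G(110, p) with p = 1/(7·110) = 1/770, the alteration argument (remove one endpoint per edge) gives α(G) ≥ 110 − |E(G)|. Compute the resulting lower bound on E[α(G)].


E[|E(G)|] = C(110, 2)·p = 5995 · (1/770) = 109/14.
E[α(G)] ≥ n − E[|E(G)|] = 110 − 109/14 = 1431/14.
Numerically: ≈ 102.214.
(This is only a lower bound; the true E[α(G)] may be larger.)

E[α(G)] ≥ 1431/14 ≈ 102.214.


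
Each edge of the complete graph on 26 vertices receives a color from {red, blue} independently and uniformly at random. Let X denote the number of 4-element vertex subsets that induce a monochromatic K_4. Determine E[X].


Let X = Σ_S X_S over the C(26, 4) = 14950 subsets S of size 4, where X_S = 1 if the K_4 on S is monochromatic.
For a fixed S, the K_4 on S has C(4, 2) = 6 edges. P[all 6 edges red] = (1/2)^6, and likewise for blue, so P[monochromatic] = 2·(1/2)^6 = 2^{1 − 6} = 1/32.
Summing: E[X] = C(26, 4) · 2^{1 − 6} = 14950 · 1/32 = 7475/16.
Numerically: E[X] ≈ 467.18750.

E[X] = C(26,4)·2^(1−C(4,2)) = 7475/16 ≈ 467.18750.


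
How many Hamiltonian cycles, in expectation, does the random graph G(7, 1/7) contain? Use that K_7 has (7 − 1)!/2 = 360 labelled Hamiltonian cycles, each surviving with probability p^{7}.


K_7 has (7 − 1)!/2 = 360 labelled Hamiltonian cycles.
For each such Hamiltonian cycle H, let X_H = 1 if all 7 edges of H are present in G. Then P[X_H = 1] = p^{7} = (1/7)^{7} = 1/823543.
By linearity: E[X] = Σ_H E[X_H] = 360 · p^{7} = 360 · 1/823543 = 360/823543.
Numerically: E[X] ≈ 0.00043714.

E[X] = 360 · (1/7)^{7} = 360/823543 ≈ 0.00043714.


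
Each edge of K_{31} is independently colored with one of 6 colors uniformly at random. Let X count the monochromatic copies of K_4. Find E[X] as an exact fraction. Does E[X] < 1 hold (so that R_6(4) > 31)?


E[X] = C(31, 4) · 6^{1 − 6} = 31465 · 6^{−5} = 31465/7776.
As a reduced fraction: E[X] = 31465/7776 ≈ 4.046.
Is E[X] < 1? NO.
Since E[X] ≥ 1, the first-moment bound is inconclusive at n = 31; it does NOT by itself certify R_6(4) > 31.

E[X] = 31465/7776 ≈ 4.046; E[X] ≥ 1; first-moment method inconclusive here.


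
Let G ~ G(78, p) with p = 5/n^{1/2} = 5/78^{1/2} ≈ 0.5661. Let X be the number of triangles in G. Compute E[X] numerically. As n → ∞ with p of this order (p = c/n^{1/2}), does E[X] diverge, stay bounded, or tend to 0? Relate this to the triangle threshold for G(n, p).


Number of potential triangles: C(78, 3) = 76076.
Each occurs with probability p³ ≈ (0.5661)³ ≈ 1.814547e-01.
By linearity: E[X] = C(78, 3)·p³ ≈ 76076 · 1.814547e-01 ≈ 13804.3442.
Since α = 1/2 < 1, p = c/n^{1/2} ≫ 1/n is above the triangle threshold p ~ 1/n. Asymptotically E[X] ~ (c³/6)·n^{3(1−α)} = (5³/6)·n^{1.5} → ∞; triangles are abundant w.h.p.

E[X] ≈ 13804.3442; in regime p = Θ(1/n^{1/2}) E[X] diverges (above the triangle threshold p ~ 1/n).


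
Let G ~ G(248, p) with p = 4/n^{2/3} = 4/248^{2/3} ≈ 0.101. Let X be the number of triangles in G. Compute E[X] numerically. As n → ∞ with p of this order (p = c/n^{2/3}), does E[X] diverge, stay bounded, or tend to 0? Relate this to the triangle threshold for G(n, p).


Number of potential triangles: C(248, 3) = 2511496.
Each occurs with probability p³ ≈ (0.101)³ ≈ 1.04058e-03.
By linearity: E[X] = C(248, 3)·p³ ≈ 2511496 · 1.04058e-03 ≈ 2613.419.
Since α = 2/3 < 1, p = c/n^{2/3} ≫ 1/n is above the triangle threshold p ~ 1/n. Asymptotically E[X] ~ (c³/6)·n^{3(1−α)} = (4³/6)·n^{1} → ∞; triangles are abundant w.h.p.

E[X] ≈ 2613.419; in regime p = Θ(1/n^{2/3}) E[X] diverges (above the triangle threshold p ~ 1/n).


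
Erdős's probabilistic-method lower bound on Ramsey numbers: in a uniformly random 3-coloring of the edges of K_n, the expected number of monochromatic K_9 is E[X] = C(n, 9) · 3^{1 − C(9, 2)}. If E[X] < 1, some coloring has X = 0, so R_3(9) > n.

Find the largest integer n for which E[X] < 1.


We need C(n, 9) · 3^{1 − 36} < 1, i.e. C(n, 9) < 3^{36 − 1} = 50031545098999707.
Check values of n near the boundary:
  n = 297: C(297, 9) = 43842345008337645; 43842345008337645 < 50031545098999707? YES
  n = 298: C(298, 9) = 45207677551849890; 45207677551849890 < 50031545098999707? YES
  n = 299: C(299, 9) = 46610674441390059; 46610674441390059 < 50031545098999707? YES
  n = 300: C(300, 9) = 48052241692154700; 48052241692154700 < 50031545098999707? YES
  n = 301: C(301, 9) = 49533303936090975; 49533303936090975 < 50031545098999707? YES
  n = 302: C(302, 9) = 51054804739588650; 51054804739588650 < 50031545098999707? NO
The largest n with C(n, 9) < 50031545098999707 is n = 301 (where E[X] = 16511101312030325/16677181699666569 ≈ 0.990041). Hence R_3(9) > 301, i.e. R_3(9) ≥ 302.

Largest n = 301; hence R_3(9) > 301.


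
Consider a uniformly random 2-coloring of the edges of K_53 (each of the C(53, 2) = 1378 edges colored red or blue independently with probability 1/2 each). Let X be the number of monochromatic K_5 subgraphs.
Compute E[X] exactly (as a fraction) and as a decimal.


Let X = Σ_S X_S over the C(53, 5) = 2869685 subsets S of size 5, where X_S = 1 if the K_5 on S is monochromatic.
For a fixed S, the K_5 on S has C(5, 2) = 10 edges. P[all 10 edges red] = (1/2)^10, and likewise for blue, so P[monochromatic] = 2·(1/2)^10 = 2^{1 − 10} = 1/512.
Summing: E[X] = C(53, 5) · 2^{1 − 10} = 2869685 · 1/512 = 2869685/512.
Numerically: E[X] ≈ 5604.8535.

E[X] = C(53,5)·2^(1−C(5,2)) = 2869685/512 ≈ 5604.8535.


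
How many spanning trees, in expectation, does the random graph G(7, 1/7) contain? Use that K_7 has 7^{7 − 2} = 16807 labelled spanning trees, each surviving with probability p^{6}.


K_7 has 7^{7 − 2} = 16807 labelled spanning trees.
For each such spanning tree H, let X_H = 1 if all 6 edges of H are present in G. Then P[X_H = 1] = p^{6} = (1/7)^{6} = 1/117649.
By linearity: E[X] = Σ_H E[X_H] = 16807 · p^{6} = 16807 · 1/117649 = 1/7.
Numerically: E[X] ≈ 0.142857.

E[X] = 16807 · (1/7)^{6} = 1/7 ≈ 0.142857.


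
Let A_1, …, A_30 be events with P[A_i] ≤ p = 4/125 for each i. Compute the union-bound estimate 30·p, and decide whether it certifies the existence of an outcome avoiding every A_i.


Union bound: P[∪_{i=1}^{30} A_i] ≤ Σ_i P[A_i] ≤ 30·p = 30·(4/125) = 24/25.
Numerically: 24/25 ≈ 0.9600000.
Is 24/25 < 1? YES.
Since P[∪ A_i] ≤ 24/25 < 1, the complement has P[∩ A_i^c] ≥ 1 − 24/25 = 1/25 > 0, so some outcome avoids every A_i.

30·p = 24/25 ≈ 0.9600000; existence CERTIFIED by the union bound.


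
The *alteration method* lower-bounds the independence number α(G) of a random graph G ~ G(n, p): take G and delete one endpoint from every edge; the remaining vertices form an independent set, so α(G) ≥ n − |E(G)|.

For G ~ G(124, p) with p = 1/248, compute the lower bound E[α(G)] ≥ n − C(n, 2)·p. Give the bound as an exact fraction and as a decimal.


E[|E(G)|] = C(124, 2)·p = 7626 · (1/248) = 123/4.
E[α(G)] ≥ n − E[|E(G)|] = 124 − 123/4 = 373/4.
Numerically: ≈ 93.2500.
(This is only a lower bound; the true E[α(G)] may be larger.)

E[α(G)] ≥ 373/4 ≈ 93.2500.


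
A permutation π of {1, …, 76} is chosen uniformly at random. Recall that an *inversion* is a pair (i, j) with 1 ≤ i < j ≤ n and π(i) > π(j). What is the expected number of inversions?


Write X = Σ X_I over the C(76, 2) = 2850 pairs i < j, with X_I the indicator of one inversion.
There are 2850 indicators.
For each fixed pair i < j, the values π(i) and π(j) are two distinct elements of {1, …, 76} in uniformly random order; by symmetry P[π(i) > π(j)] = 1/2.
By linearity: E[X] = 2850 · (1/2) = C(76, 2) · (1/2) = 2850/2 = 1425 ≈ 1425.0000.

E[X] = 1425 = 1425.0000.


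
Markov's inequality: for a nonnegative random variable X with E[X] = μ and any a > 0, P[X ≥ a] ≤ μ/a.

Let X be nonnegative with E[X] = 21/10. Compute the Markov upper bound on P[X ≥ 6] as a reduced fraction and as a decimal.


μ = E[X] = 21/10, a = 6.
Markov: P[X ≥ 6] ≤ μ/a = (21/10)/6 = 7/20.
Numerically: ≈ 0.3500.
(Since a = 6 > μ = 2.1000, the bound 7/20 is < 1 and informative.)

P[X ≥ 6] ≤ 7/20 ≈ 0.3500.


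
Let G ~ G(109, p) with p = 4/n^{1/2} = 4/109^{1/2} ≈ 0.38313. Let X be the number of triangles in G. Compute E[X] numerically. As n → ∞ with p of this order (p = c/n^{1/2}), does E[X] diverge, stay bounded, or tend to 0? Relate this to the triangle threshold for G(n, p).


Number of potential triangles: C(109, 3) = 209934.
Each occurs with probability p³ ≈ (0.38313)³ ≈ 5.6239342e-02.
By linearity: E[X] = C(109, 3)·p³ ≈ 209934 · 5.6239342e-02 ≈ 11806.54992.
Since α = 1/2 < 1, p = c/n^{1/2} ≫ 1/n is above the triangle threshold p ~ 1/n. Asymptotically E[X] ~ (c³/6)·n^{3(1−α)} = (4³/6)·n^{1.5} → ∞; triangles are abundant w.h.p.

E[X] ≈ 11806.54992; in regime p = Θ(1/n^{1/2}) E[X] diverges (above the triangle threshold p ~ 1/n).


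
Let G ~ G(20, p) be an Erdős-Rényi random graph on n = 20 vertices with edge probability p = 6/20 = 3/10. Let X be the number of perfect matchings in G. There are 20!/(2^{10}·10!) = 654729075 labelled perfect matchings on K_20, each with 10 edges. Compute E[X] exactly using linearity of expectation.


K_20 has 20!/(2^{10}·10!) = 654729075 labelled perfect matchings.
For each such perfect matching H, let X_H = 1 if all 10 edges of H are present in G. Then P[X_H = 1] = p^{10} = (3/10)^{10} = 59049/10000000000.
Summing the indicators: E[X] = Σ_H E[X_H] = 654729075 · p^{10} = 654729075 · 59049/10000000000 = 1546443885987/400000000.
Numerically: E[X] ≈ 3866.11.

E[X] = 654729075 · (3/10)^{10} = 1546443885987/400000000 ≈ 3866.11.


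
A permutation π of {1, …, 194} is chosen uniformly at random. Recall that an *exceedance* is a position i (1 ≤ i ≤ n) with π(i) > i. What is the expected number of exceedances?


Write X = Σ_{i=1}^{194} X_i, where X_i = 1_{π(i) > i}.
For each fixed i, π(i) is uniform over {1, …, 194} (marginal of a uniform permutation), so P[π(i) > i] = (n − i)/n. Summing: Σ_{i=1}^{194} (n − i)/n = (0 + 1 + … + 193)/194 = 194(194 − 1)/(2·194) = (194 − 1)/2.
Hence E[X] = Σ_{i=1}^{194} (194 − i)/194 = 193/2 ≈ 96.5000.

E[X] = 193/2 = 96.5000.


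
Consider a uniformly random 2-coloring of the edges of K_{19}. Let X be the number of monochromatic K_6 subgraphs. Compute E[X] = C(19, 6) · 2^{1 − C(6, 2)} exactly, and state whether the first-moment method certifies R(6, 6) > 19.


E[X] = C(19, 6) · 2^{1 − 15} = 27132 · 2^{−14} = 27132/16384.
As a reduced fraction: E[X] = 6783/4096 ≈ 1.656.
Is E[X] < 1? NO.
Since E[X] ≥ 1, the first-moment bound is inconclusive at n = 19; it does NOT by itself certify R(6, 6) > 19.

E[X] = 6783/4096 ≈ 1.656; E[X] ≥ 1; first-moment method inconclusive here.


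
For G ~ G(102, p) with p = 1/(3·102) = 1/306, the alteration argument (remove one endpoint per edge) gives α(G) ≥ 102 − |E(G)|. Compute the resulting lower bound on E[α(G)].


E[|E(G)|] = C(102, 2)·p = 5151 · (1/306) = 101/6.
E[α(G)] ≥ n − E[|E(G)|] = 102 − 101/6 = 511/6.
Numerically: ≈ 85.166667.
(This is only a lower bound; the true E[α(G)] may be larger.)

E[α(G)] ≥ 511/6 ≈ 85.166667.


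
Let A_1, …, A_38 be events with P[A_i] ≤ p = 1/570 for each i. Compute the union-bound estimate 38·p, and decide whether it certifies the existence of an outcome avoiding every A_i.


Union bound: P[∪_{i=1}^{38} A_i] ≤ Σ_i P[A_i] ≤ 38·p = 38·(1/570) = 1/15.
Numerically: 1/15 ≈ 0.067.
Is 1/15 < 1? YES.
Since P[∪ A_i] ≤ 1/15 < 1, the complement has P[∩ A_i^c] ≥ 1 − 1/15 = 14/15 > 0, so some outcome avoids every A_i.

38·p = 1/15 ≈ 0.067; existence CERTIFIED by the union bound.


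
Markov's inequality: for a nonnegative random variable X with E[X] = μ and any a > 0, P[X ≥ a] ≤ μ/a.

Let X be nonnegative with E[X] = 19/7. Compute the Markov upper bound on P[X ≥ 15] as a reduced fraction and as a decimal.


μ = E[X] = 19/7, a = 15.
Markov: P[X ≥ 15] ≤ μ/a = (19/7)/15 = 19/105.
Numerically: ≈ 0.181.
(Since a = 15 > μ = 2.714, the bound 19/105 is < 1 and informative.)

P[X ≥ 15] ≤ 19/105 ≈ 0.181.


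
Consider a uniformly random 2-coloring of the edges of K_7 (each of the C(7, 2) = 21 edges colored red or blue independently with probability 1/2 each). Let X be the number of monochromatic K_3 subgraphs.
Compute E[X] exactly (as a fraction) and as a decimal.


Let X = Σ_S X_S over the C(7, 3) = 35 subsets S of size 3, where X_S = 1 if the K_3 on S is monochromatic.
For a fixed S, the K_3 on S has C(3, 2) = 3 edges. P[all 3 edges red] = (1/2)^3, and likewise for blue, so P[monochromatic] = 2·(1/2)^3 = 2^{1 − 3} = 1/4.
Summing: E[X] = C(7, 3) · 2^{1 − 3} = 35 · 1/4 = 35/4.
Numerically: E[X] ≈ 8.75000.

E[X] = C(7,3)·2^(1−C(3,2)) = 35/4 ≈ 8.75000.


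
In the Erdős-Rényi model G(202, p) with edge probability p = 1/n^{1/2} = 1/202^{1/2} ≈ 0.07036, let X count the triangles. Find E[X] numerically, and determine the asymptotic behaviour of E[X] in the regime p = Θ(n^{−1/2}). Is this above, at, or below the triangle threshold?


Number of potential triangles: C(202, 3) = 1353400.
Each occurs with probability p³ ≈ (0.07036)³ ≈ 3.4831562e-04.
By linearity: E[X] = C(202, 3)·p³ ≈ 1353400 · 3.4831562e-04 ≈ 471.41035.
Since α = 1/2 < 1, p = c/n^{1/2} ≫ 1/n is above the triangle threshold p ~ 1/n. Asymptotically E[X] ~ (c³/6)·n^{3(1−α)} = (1³/6)·n^{1.5} → ∞; triangles are abundant w.h.p.

E[X] ≈ 471.41035; in regime p = Θ(1/n^{1/2}) E[X] diverges (above the triangle threshold p ~ 1/n).


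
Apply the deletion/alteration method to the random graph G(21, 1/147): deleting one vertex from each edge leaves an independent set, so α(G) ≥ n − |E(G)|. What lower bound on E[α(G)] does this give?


E[|E(G)|] = C(21, 2)·p = 210 · (1/147) = 10/7.
E[α(G)] ≥ n − E[|E(G)|] = 21 − 10/7 = 137/7.
Numerically: ≈ 19.571429.
(This is only a lower bound; the true E[α(G)] may be larger.)

E[α(G)] ≥ 137/7 ≈ 19.571429.


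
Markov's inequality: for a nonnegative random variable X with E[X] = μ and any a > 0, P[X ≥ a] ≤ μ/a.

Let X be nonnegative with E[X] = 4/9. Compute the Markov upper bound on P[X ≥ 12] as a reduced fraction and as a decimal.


μ = E[X] = 4/9, a = 12.
Markov: P[X ≥ 12] ≤ μ/a = (4/9)/12 = 1/27.
Numerically: ≈ 0.037037.
(Since a = 12 > μ = 0.444444, the bound 1/27 is < 1 and informative.)

P[X ≥ 12] ≤ 1/27 ≈ 0.037037.


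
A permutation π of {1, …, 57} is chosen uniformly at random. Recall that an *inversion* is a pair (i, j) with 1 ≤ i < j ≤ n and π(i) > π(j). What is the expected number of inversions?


Write X = Σ X_I over the C(57, 2) = 1596 pairs i < j, with X_I the indicator of one inversion.
There are 1596 indicators.
For each fixed pair i < j, the values π(i) and π(j) are two distinct elements of {1, …, 57} in uniformly random order; by symmetry P[π(i) > π(j)] = 1/2.
By linearity: E[X] = 1596 · (1/2) = C(57, 2) · (1/2) = 1596/2 = 798 ≈ 798.0000.

E[X] = 798 = 798.0000.


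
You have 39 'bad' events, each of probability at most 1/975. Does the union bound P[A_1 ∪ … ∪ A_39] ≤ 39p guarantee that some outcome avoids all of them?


Union bound: P[∪_{i=1}^{39} A_i] ≤ Σ_i P[A_i] ≤ 39·p = 39·(1/975) = 1/25.
Numerically: 1/25 ≈ 0.040.
Is 1/25 < 1? YES.
Since P[∪ A_i] ≤ 1/25 < 1, the complement has P[∩ A_i^c] ≥ 1 − 1/25 = 24/25 > 0, so some outcome avoids every A_i.

39·p = 1/25 ≈ 0.040; existence CERTIFIED by the union bound.


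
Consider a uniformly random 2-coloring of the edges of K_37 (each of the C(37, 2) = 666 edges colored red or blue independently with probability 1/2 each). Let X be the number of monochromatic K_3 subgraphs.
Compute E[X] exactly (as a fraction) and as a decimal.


Let X = Σ_S X_S over the C(37, 3) = 7770 subsets S of size 3, where X_S = 1 if the K_3 on S is monochromatic.
For a fixed S, the K_3 on S has C(3, 2) = 3 edges. P[all 3 edges red] = (1/2)^3, and likewise for blue, so P[monochromatic] = 2·(1/2)^3 = 2^{1 − 3} = 1/4.
By linearity: E[X] = C(37, 3) · 2^{1 − 3} = 7770 · 1/4 = 3885/2.
Numerically: E[X] ≈ 1942.500000.

E[X] = C(37,3)·2^(1−C(3,2)) = 3885/2 ≈ 1942.500000.


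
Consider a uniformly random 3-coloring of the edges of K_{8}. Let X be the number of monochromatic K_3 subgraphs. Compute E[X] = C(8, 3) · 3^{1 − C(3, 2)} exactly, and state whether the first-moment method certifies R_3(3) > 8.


E[X] = C(8, 3) · 3^{1 − 3} = 56 · 3^{−2} = 56/9.
As a reduced fraction: E[X] = 56/9 ≈ 6.2222.
Is E[X] < 1? NO.
Since E[X] ≥ 1, the first-moment bound is inconclusive at n = 8; it does NOT by itself certify R_3(3) > 8.

E[X] = 56/9 ≈ 6.2222; E[X] ≥ 1; first-moment method inconclusive here.


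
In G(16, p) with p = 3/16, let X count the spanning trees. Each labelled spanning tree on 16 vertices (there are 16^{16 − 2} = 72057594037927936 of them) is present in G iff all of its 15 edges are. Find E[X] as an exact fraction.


K_16 has 16^{16 − 2} = 72057594037927936 labelled spanning trees.
For each such spanning tree H, let X_H = 1 if all 15 edges of H are present in G. Then P[X_H = 1] = p^{15} = (3/16)^{15} = 14348907/1152921504606846976.
By linearity: E[X] = Σ_H E[X_H] = 72057594037927936 · p^{15} = 72057594037927936 · 14348907/1152921504606846976 = 14348907/16.
Numerically: E[X] ≈ 8.9681e+05.

E[X] = 72057594037927936 · (3/16)^{15} = 14348907/16 ≈ 8.9681e+05.


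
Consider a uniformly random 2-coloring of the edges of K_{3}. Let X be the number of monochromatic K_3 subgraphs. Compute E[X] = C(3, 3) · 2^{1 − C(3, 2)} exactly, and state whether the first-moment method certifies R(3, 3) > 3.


E[X] = C(3, 3) · 2^{1 − 3} = 1 · 2^{−2} = 1/4.
As a reduced fraction: E[X] = 1/4 ≈ 0.2500000.
Is E[X] < 1? YES.
Since E[X] < 1, there exists a 2-coloring of K_{3} with no monochromatic K_3; hence R(3, 3) > 3.

E[X] = 1/4 ≈ 0.2500000; E[X] < 1, so R(3, 3) > 3.


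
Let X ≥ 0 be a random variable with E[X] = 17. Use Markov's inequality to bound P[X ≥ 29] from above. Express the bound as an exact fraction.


μ = E[X] = 17, a = 29.
Markov: P[X ≥ 29] ≤ μ/a = (17)/29 = 17/29.
Numerically: ≈ 0.58621.
(Since a = 29 > μ = 17.00000, the bound 17/29 is < 1 and informative.)

P[X ≥ 29] ≤ 17/29 ≈ 0.58621.


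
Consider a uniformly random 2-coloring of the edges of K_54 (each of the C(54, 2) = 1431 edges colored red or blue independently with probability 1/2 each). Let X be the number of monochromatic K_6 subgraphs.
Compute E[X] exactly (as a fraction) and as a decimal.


Let X = Σ_S X_S over the C(54, 6) = 25827165 subsets S of size 6, where X_S = 1 if the K_6 on S is monochromatic.
For a fixed S, the K_6 on S has C(6, 2) = 15 edges. P[all 15 edges red] = (1/2)^15, and likewise for blue, so P[monochromatic] = 2·(1/2)^15 = 2^{1 − 15} = 1/16384.
By linearity of expectation: E[X] = C(54, 6) · 2^{1 − 15} = 25827165 · 1/16384 = 25827165/16384.
Numerically: E[X] ≈ 1576.365051.

E[X] = C(54,6)·2^(1−C(6,2)) = 25827165/16384 ≈ 1576.365051.


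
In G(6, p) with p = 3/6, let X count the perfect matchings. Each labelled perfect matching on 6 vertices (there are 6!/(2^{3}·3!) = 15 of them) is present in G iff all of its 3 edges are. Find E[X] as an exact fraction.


K_6 has 6!/(2^{3}·3!) = 15 labelled perfect matchings.
For each such perfect matching H, let X_H = 1 if all 3 edges of H are present in G. Then P[X_H = 1] = p^{3} = (1/2)^{3} = 1/8.
By linearity: E[X] = Σ_H E[X_H] = 15 · p^{3} = 15 · 1/8 = 15/8.
Numerically: E[X] ≈ 1.875.

E[X] = 15 · (1/2)^{3} = 15/8 ≈ 1.875.


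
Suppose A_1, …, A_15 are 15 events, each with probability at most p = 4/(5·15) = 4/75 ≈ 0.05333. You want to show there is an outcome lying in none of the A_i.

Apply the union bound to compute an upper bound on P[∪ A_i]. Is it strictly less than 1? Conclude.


Union bound: P[∪_{i=1}^{15} A_i] ≤ Σ_i P[A_i] ≤ 15·p = 15·(4/75) = 4/5.
Numerically: 4/5 ≈ 0.80000.
Is 4/5 < 1? YES.
Since P[∪ A_i] ≤ 4/5 < 1, the complement has P[∩ A_i^c] ≥ 1 − 4/5 = 1/5 > 0, so some outcome avoids every A_i.

15·p = 4/5 ≈ 0.80000; existence CERTIFIED by the union bound.


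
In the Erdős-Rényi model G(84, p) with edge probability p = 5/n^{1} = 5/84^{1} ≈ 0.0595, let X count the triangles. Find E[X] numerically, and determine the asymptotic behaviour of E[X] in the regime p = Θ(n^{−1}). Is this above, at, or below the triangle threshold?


Number of potential triangles: C(84, 3) = 95284.
Each occurs with probability p³ ≈ (0.0595)³ ≈ 2.10898e-04.
By linearity: E[X] = C(84, 3)·p³ ≈ 95284 · 2.10898e-04 ≈ 20.095.
Here α = 1, so p = 5/n is exactly at the triangle threshold p ~ 1/n. Asymptotically E[X] → c³/6 = 5³/6 = 125/6 ≈ 20.833, a bounded constant. In this regime the triangle count is asymptotically Poisson(c³/6).

E[X] ≈ 20.095; in regime p = Θ(1/n^{1}) E[X] stays bounded (at the triangle threshold p ~ 1/n).


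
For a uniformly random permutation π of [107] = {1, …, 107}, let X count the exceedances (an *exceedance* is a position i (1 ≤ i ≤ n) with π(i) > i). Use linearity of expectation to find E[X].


Write X = Σ_{i=1}^{107} X_i, where X_i = 1_{π(i) > i}.
For each fixed i, π(i) is uniform over {1, …, 107} (marginal of a uniform permutation), so P[π(i) > i] = (n − i)/n. Summing: Σ_{i=1}^{107} (n − i)/n = (0 + 1 + … + 106)/107 = 107(107 − 1)/(2·107) = (107 − 1)/2.
Hence E[X] = Σ_{i=1}^{107} (107 − i)/107 = 53 ≈ 53.0000.

E[X] = 53 = 53.0000.


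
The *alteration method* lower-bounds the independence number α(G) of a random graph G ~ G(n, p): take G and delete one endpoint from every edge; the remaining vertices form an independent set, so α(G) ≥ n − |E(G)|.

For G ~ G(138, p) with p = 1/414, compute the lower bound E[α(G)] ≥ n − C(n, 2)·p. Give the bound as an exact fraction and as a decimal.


E[|E(G)|] = C(138, 2)·p = 9453 · (1/414) = 137/6.
E[α(G)] ≥ n − E[|E(G)|] = 138 − 137/6 = 691/6.
Numerically: ≈ 115.166667.
(This is only a lower bound; the true E[α(G)] may be larger.)

E[α(G)] ≥ 691/6 ≈ 115.166667.


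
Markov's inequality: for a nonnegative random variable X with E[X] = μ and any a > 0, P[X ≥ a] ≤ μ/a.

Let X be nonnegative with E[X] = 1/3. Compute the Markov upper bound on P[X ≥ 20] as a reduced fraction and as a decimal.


μ = E[X] = 1/3, a = 20.
Markov: P[X ≥ 20] ≤ μ/a = (1/3)/20 = 1/60.
Numerically: ≈ 0.01667.
(Since a = 20 > μ = 0.33333, the bound 1/60 is < 1 and informative.)

P[X ≥ 20] ≤ 1/60 ≈ 0.01667.


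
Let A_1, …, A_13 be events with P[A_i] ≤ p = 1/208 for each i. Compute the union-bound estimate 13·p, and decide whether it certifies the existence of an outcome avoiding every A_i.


Union bound: P[∪_{i=1}^{13} A_i] ≤ Σ_i P[A_i] ≤ 13·p = 13·(1/208) = 1/16.
Numerically: 1/16 ≈ 0.0625000.
Is 1/16 < 1? YES.
Since P[∪ A_i] ≤ 1/16 < 1, the complement has P[∩ A_i^c] ≥ 1 − 1/16 = 15/16 > 0, so some outcome avoids every A_i.

13·p = 1/16 ≈ 0.0625000; existence CERTIFIED by the union bound.


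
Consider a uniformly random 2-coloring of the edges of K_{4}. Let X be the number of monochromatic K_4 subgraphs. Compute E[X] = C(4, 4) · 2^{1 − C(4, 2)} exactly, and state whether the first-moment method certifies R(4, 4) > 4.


E[X] = C(4, 4) · 2^{1 − 6} = 1 · 2^{−5} = 1/32.
As a reduced fraction: E[X] = 1/32 ≈ 0.03125.
Is E[X] < 1? YES.
Since E[X] < 1, there exists a 2-coloring of K_{4} with no monochromatic K_4; hence R(4, 4) > 4.

E[X] = 1/32 ≈ 0.03125; E[X] < 1, so R(4, 4) > 4.


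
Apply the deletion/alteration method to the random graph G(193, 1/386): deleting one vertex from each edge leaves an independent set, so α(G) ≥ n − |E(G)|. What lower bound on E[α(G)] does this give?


E[|E(G)|] = C(193, 2)·p = 18528 · (1/386) = 48.
E[α(G)] ≥ n − E[|E(G)|] = 193 − 48 = 145.
Numerically: ≈ 145.000.
(This is only a lower bound; the true E[α(G)] may be larger.)

E[α(G)] ≥ 145 ≈ 145.000.


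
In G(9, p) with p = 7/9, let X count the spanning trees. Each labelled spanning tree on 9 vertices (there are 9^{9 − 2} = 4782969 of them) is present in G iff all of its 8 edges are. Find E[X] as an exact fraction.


K_9 has 9^{9 − 2} = 4782969 labelled spanning trees.
For each such spanning tree H, let X_H = 1 if all 8 edges of H are present in G. Then P[X_H = 1] = p^{8} = (7/9)^{8} = 5764801/43046721.
Summing the indicators: E[X] = Σ_H E[X_H] = 4782969 · p^{8} = 4782969 · 5764801/43046721 = 5764801/9.
Numerically: E[X] ≈ 6.405e+05.

E[X] = 4782969 · (7/9)^{8} = 5764801/9 ≈ 6.405e+05.


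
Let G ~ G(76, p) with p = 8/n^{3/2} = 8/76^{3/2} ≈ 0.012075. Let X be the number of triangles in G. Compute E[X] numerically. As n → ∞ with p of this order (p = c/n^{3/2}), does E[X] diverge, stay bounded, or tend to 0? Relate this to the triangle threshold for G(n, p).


Number of potential triangles: C(76, 3) = 70300.
Each occurs with probability p³ ≈ (0.012075)³ ≈ 1.7603896e-06.
By linearity: E[X] = C(76, 3)·p³ ≈ 70300 · 1.7603896e-06 ≈ 0.12376.
Since α = 3/2 > 1, p = c/n^{3/2} = o(1/n) is below the triangle threshold p ~ 1/n. Asymptotically E[X] ~ (c³/6)·n^{3(1−α)} = (8³/6)·n^{-1.5} → 0, so by Markov's inequality G has no triangles w.h.p.

E[X] ≈ 0.12376; in regime p = Θ(1/n^{3/2}) E[X] tends to 0 (below the triangle threshold p ~ 1/n).


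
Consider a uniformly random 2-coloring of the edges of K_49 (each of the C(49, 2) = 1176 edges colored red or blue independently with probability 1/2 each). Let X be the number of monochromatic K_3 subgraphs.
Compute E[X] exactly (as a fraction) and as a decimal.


Let X = Σ_S X_S over the C(49, 3) = 18424 subsets S of size 3, where X_S = 1 if the K_3 on S is monochromatic.
For a fixed S, the K_3 on S has C(3, 2) = 3 edges. P[all 3 edges red] = (1/2)^3, and likewise for blue, so P[monochromatic] = 2·(1/2)^3 = 2^{1 − 3} = 1/4.
Summing: E[X] = C(49, 3) · 2^{1 − 3} = 18424 · 1/4 = 4606.
Numerically: E[X] ≈ 4606.000000.

E[X] = C(49,3)·2^(1−C(3,2)) = 4606 ≈ 4606.000000.
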